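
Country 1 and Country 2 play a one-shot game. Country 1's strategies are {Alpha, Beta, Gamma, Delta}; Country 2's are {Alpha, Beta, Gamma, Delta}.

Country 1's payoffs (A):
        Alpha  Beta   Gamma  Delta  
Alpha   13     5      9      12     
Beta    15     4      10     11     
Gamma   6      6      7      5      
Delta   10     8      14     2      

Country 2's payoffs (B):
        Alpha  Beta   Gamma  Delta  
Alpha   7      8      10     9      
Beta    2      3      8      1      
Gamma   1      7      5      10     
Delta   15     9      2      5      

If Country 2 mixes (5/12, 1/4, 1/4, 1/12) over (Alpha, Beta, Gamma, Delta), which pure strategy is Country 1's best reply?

Beta

Compute Country 1's expected payoff from each pure strategy against the given mix.
Alpha: (5/12)·13 + (1/4)·5 + (1/4)·9 + (1/12)·12 = 119/12
Beta: (5/12)·15 + (1/4)·4 + (1/4)·10 + (1/12)·11 = 32/3
Gamma: (5/12)·6 + (1/4)·6 + (1/4)·7 + (1/12)·5 = 37/6
Delta: (5/12)·10 + (1/4)·8 + (1/4)·14 + (1/12)·2 = 59/6
Highest expected payoff is 32/3, from Beta.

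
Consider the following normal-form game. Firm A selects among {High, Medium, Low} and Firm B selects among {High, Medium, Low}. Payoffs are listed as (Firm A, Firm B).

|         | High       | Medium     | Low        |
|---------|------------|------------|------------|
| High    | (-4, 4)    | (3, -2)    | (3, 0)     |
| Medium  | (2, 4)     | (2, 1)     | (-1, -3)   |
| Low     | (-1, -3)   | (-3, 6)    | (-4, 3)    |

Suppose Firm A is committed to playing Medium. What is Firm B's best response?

With Firm A fixed at Medium, Firm B's payoffs are: High → 4, Medium → 1, Low → -3.
The maximum is 4, achieved by High.

High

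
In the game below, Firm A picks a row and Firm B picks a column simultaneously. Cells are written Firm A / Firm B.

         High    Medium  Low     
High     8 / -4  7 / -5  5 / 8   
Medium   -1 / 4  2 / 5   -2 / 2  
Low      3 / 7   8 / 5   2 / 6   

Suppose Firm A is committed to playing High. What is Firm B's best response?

With Firm A fixed at High, Firm B's payoffs are: High → -4, Medium → -5, Low → 8.
The maximum is 8, achieved by Low.

Low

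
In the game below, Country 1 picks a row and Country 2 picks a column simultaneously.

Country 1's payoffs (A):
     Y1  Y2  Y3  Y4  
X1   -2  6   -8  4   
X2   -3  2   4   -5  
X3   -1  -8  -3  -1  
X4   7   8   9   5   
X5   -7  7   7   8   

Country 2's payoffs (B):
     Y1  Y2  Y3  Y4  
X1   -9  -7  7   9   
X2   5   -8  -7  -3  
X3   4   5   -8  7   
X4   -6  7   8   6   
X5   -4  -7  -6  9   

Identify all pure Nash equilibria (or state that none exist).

Check mutual best responses: a cell is a NE iff neither player can gain by unilaterally deviating.
Country 1's best responses — vs Y1: X4 (payoff 7); vs Y2: X4 (payoff 8); vs Y3: X4 (payoff 9); vs Y4: X5 (payoff 8).
Country 2's best responses — vs X1: Y4 (payoff 9); vs X2: Y1 (payoff 5); vs X3: Y4 (payoff 7); vs X4: Y3 (payoff 8); vs X5: Y4 (payoff 9).
Mutual best responses occur at (X4, Y3) and (X5, Y4); at each, neither player gains by switching.

(X4, Y3) and (X5, Y4)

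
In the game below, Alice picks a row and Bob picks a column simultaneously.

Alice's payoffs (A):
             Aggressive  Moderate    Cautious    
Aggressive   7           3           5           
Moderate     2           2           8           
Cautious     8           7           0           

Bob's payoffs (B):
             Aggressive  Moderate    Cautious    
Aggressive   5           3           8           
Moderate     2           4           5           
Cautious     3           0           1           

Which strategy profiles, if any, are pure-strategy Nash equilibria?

Find each player's best response to every opponent strategy; NE are the intersections.
Alice's best responses — vs Aggressive: Cautious (payoff 8); vs Moderate: Cautious (payoff 7); vs Cautious: Moderate (payoff 8).
Bob's best responses — vs Aggressive: Cautious (payoff 8); vs Moderate: Cautious (payoff 5); vs Cautious: Aggressive (payoff 3).
Mutual best responses occur at (Moderate, Cautious) and (Cautious, Aggressive); at each, neither player gains by switching.

(Moderate, Cautious) and (Cautious, Aggressive)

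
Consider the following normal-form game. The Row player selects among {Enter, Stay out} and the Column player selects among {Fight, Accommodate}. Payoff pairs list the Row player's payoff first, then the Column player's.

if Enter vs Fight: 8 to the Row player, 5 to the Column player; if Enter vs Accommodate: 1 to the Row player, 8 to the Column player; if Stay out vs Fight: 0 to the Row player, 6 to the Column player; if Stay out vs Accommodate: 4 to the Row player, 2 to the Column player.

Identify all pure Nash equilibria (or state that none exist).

Find each player's best response to every opponent strategy; NE are the intersections.
The Row player's best responses — vs Fight: Enter (payoff 8); vs Accommodate: Stay out (payoff 4).
The Column player's best responses — vs Enter: Accommodate (payoff 8); vs Stay out: Fight (payoff 6).
No cell has both players best-responding. For instance, the Row player's best reply to Fight is Enter, but against Enter the Column player prefers Accommodate over Fight.

There is no pure-strategy Nash equilibrium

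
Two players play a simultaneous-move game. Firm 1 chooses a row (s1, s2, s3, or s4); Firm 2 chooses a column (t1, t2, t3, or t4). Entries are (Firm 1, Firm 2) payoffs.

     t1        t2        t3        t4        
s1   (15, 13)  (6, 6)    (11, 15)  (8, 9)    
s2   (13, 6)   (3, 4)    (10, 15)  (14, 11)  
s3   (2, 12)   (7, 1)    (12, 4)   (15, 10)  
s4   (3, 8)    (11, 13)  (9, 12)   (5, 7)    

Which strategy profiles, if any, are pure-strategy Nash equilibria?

Check mutual best responses: a cell is a NE iff neither player can gain by unilaterally deviating.
Firm 1's best responses — vs t1: s1 (payoff 15); vs t2: s4 (payoff 11); vs t3: s3 (payoff 12); vs t4: s3 (payoff 15).
Firm 2's best responses — vs s1: t3 (payoff 15); vs s2: t3 (payoff 15); vs s3: t1 (payoff 12); vs s4: t2 (payoff 13).
The only mutual best response is (s4, t2); neither player gains by switching there.

(s4, t2)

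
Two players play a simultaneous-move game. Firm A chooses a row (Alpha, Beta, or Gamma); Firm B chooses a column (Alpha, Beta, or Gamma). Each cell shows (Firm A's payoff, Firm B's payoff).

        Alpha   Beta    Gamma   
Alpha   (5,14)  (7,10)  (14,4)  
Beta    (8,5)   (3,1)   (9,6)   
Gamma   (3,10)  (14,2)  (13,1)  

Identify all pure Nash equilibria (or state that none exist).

Check mutual best responses: a cell is a NE iff neither player can gain by unilaterally deviating.
Firm A's best responses — vs Alpha: Beta (payoff 8); vs Beta: Gamma (payoff 14); vs Gamma: Alpha (payoff 14).
Firm B's best responses — vs Alpha: Alpha (payoff 14); vs Beta: Gamma (payoff 6); vs Gamma: Alpha (payoff 10).
No cell has both players best-responding. For instance, Firm A's best reply to Gamma is Alpha, but against Alpha Firm B prefers Alpha over Gamma.

None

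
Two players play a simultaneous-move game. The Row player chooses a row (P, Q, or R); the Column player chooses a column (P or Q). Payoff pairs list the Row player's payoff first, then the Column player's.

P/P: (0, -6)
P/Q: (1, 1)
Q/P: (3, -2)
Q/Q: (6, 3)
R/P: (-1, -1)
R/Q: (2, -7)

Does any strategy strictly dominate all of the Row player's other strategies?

A strategy is strictly dominant if it gives the Row player a strictly higher payoff than every other strategy, against every choice by the opponent.
Q strictly dominates: vs P: 3 > each of {0, -1}; vs Q: 6 > each of {1, 2}.

Q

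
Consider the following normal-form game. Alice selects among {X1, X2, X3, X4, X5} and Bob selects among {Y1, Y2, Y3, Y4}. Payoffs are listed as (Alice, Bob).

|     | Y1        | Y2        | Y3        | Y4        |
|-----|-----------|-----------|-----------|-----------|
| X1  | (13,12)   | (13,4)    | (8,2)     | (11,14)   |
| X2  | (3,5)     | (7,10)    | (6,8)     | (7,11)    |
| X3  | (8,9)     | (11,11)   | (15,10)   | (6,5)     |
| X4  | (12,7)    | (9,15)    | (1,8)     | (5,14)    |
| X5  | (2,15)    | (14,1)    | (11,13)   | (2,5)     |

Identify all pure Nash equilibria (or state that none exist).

(X1, Y4)

Check mutual best responses: a cell is a NE iff neither player can gain by unilaterally deviating.
Alice's best responses — vs Y1: X1 (payoff 13); vs Y2: X5 (payoff 14); vs Y3: X3 (payoff 15); vs Y4: X1 (payoff 11).
Bob's best responses — vs X1: Y4 (payoff 14); vs X2: Y4 (payoff 11); vs X3: Y2 (payoff 11); vs X4: Y2 (payoff 15); vs X5: Y1 (payoff 15).
The only mutual best response is (X1, Y4); neither player gains by switching there.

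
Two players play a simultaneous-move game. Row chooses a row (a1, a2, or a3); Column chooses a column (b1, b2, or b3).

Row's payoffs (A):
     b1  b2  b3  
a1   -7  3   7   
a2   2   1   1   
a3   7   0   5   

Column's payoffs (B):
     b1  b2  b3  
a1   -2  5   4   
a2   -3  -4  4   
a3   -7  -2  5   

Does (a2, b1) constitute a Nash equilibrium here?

No

Holding Column at b1: Row gets 2 from a2 but could get 7 by switching to a3. Row has a profitable deviation.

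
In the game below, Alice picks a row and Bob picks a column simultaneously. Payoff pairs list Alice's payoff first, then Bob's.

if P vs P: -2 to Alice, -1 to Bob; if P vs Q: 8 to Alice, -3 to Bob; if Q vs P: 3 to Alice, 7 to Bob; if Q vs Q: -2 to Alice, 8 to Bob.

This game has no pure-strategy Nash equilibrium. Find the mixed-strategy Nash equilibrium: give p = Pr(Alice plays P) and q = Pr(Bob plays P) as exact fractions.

p = 1/3, q = 2/3

In a mixed NE each player is indifferent between their pure strategies, so the opponent's mix sets the indifference.
Bob indifferent between P and Q: p·(-1) + (1−p)·7 = p·(-3) + (1−p)·8 ⟹ 7 + (-8)p = 8 + (-11)p ⟹ p = 1/3.
Alice indifferent between P and Q: q·(-2) + (1−q)·8 = q·3 + (1−q)·(-2) ⟹ 8 + (-10)q = (-2) + 5q ⟹ q = 2/3.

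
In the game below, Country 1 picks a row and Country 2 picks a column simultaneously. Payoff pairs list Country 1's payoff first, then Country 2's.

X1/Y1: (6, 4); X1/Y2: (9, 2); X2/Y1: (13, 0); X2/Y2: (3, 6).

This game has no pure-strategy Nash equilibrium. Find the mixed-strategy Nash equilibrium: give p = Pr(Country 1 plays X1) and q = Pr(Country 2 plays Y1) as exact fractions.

p = 3/4, q = 6/13

Each player's mixing probability is pinned down by making the *other* player indifferent.
Country 2 indifferent between Y1 and Y2: p·4 + (1−p)·0 = p·2 + (1−p)·6 ⟹ 0 + 4p = 6 + (-4)p ⟹ p = 3/4.
Country 1 indifferent between X1 and X2: q·6 + (1−q)·9 = q·13 + (1−q)·3 ⟹ 9 + (-3)q = 3 + 10q ⟹ q = 6/13.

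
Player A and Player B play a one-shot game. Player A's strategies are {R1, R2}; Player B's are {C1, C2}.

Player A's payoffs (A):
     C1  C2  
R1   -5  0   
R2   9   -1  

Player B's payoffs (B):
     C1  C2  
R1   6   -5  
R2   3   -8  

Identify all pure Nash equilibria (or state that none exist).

Find each player's best response to every opponent strategy; NE are the intersections.
Player A's best responses — vs C1: R2 (payoff 9); vs C2: R1 (payoff 0).
Player B's best responses — vs R1: C1 (payoff 6); vs R2: C1 (payoff 3).
The only mutual best response is (R2, C1); neither player gains by switching there.

(R2, C1)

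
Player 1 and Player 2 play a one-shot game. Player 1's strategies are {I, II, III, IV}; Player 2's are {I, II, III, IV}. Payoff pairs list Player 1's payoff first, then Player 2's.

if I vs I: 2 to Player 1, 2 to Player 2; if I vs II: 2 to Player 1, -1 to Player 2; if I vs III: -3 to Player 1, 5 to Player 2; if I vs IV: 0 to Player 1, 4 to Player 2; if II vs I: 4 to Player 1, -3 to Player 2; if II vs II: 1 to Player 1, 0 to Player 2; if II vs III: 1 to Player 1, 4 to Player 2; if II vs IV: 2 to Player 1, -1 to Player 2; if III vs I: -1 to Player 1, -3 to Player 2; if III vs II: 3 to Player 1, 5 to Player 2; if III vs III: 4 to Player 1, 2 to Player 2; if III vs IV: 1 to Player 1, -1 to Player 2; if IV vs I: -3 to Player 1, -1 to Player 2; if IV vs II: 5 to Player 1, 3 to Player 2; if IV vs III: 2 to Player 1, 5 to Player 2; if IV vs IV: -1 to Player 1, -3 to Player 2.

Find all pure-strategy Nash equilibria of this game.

A profile is a Nash equilibrium when each player is best-responding to the other.
Player 1's best responses — vs I: II (payoff 4); vs II: IV (payoff 5); vs III: III (payoff 4); vs IV: II (payoff 2).
Player 2's best responses — vs I: III (payoff 5); vs II: III (payoff 4); vs III: II (payoff 5); vs IV: III (payoff 5).
No cell has both players best-responding. For instance, Player 1's best reply to I is II, but against II Player 2 prefers III over I.

No pure-strategy Nash equilibrium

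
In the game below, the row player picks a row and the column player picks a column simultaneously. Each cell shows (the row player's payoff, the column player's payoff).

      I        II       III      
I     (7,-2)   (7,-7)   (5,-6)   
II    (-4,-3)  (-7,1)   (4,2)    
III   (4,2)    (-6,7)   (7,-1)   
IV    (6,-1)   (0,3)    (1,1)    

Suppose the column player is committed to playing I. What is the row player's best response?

With the column player fixed at I, the row player's payoffs are: I → 7, II → -4, III → 4, IV → 6.
The maximum is 7, achieved by I.

I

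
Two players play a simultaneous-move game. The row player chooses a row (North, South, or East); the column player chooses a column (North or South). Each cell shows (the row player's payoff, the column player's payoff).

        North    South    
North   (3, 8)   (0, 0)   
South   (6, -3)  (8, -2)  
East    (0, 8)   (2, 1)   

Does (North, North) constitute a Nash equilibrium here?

No

Holding the column player at North: the row player gets 3 from North but could get 6 by switching to South. The row player has a profitable deviation.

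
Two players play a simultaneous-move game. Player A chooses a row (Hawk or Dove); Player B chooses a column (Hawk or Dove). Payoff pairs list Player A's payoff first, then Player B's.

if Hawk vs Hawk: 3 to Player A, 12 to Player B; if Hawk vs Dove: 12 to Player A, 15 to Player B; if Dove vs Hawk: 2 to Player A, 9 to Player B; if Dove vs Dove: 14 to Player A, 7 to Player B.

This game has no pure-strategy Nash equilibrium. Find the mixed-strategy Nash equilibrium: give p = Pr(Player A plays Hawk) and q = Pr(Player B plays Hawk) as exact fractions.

In a mixed NE each player is indifferent between their pure strategies, so the opponent's mix sets the indifference.
Player B indifferent between Hawk and Dove: p·12 + (1−p)·9 = p·15 + (1−p)·7 ⟹ 9 + 3p = 7 + 8p ⟹ p = 2/5.
Player A indifferent between Hawk and Dove: q·3 + (1−q)·12 = q·2 + (1−q)·14 ⟹ 12 + (-9)q = 14 + (-12)q ⟹ q = 2/3.

p = 2/5, q = 2/3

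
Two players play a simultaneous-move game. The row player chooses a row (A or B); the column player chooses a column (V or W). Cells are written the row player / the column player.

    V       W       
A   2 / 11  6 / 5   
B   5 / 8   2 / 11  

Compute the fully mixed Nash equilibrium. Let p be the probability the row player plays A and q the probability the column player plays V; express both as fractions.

p = 1/3, q = 4/7

In a mixed NE each player is indifferent between their pure strategies, so the opponent's mix sets the indifference.
The column player indifferent between V and W: p·11 + (1−p)·8 = p·5 + (1−p)·11 ⟹ 8 + 3p = 11 + (-6)p ⟹ p = 1/3.
The row player indifferent between A and B: q·2 + (1−q)·6 = q·5 + (1−q)·2 ⟹ 6 + (-4)q = 2 + 3q ⟹ q = 4/7.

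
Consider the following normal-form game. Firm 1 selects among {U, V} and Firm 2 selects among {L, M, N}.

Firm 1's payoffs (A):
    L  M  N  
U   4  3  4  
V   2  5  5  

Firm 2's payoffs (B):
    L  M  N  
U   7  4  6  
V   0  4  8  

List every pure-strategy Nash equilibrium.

Check mutual best responses: a cell is a NE iff neither player can gain by unilaterally deviating.
Firm 1's best responses — vs L: U (payoff 4); vs M: V (payoff 5); vs N: V (payoff 5).
Firm 2's best responses — vs U: L (payoff 7); vs V: N (payoff 8).
Mutual best responses occur at (U, L) and (V, N); at each, neither player gains by switching.

(U, L) and (V, N)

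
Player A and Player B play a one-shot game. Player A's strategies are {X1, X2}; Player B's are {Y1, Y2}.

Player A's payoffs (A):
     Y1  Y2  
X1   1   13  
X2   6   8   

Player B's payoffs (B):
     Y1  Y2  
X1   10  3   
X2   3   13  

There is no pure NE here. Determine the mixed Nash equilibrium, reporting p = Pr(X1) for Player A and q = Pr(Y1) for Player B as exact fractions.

p = 10/17, q = 1/2

In a mixed NE each player is indifferent between their pure strategies, so the opponent's mix sets the indifference.
Player B indifferent between Y1 and Y2: p·10 + (1−p)·3 = p·3 + (1−p)·13 ⟹ 3 + 7p = 13 + (-10)p ⟹ p = 10/17.
Player A indifferent between X1 and X2: q·1 + (1−q)·13 = q·6 + (1−q)·8 ⟹ 13 + (-12)q = 8 + (-2)q ⟹ q = 1/2.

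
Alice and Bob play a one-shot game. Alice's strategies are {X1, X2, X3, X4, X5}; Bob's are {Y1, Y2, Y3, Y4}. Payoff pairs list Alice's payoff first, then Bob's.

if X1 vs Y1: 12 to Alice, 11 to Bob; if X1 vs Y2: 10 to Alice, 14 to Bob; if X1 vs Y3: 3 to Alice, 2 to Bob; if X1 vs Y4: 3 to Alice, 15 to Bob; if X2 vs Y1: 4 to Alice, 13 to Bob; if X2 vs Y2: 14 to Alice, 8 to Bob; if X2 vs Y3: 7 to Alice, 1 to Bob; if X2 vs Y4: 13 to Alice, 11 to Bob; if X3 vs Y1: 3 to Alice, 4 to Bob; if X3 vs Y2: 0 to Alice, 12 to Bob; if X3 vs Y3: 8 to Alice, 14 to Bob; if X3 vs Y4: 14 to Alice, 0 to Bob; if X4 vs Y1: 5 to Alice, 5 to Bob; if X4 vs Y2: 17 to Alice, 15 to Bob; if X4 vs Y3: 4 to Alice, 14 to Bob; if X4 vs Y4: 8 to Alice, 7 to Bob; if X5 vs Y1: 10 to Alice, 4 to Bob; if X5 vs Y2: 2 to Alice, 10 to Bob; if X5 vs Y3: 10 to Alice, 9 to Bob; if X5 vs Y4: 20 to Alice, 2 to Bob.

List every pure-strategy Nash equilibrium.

(X4, Y2)

Check mutual best responses: a cell is a NE iff neither player can gain by unilaterally deviating.
Alice's best responses — vs Y1: X1 (payoff 12); vs Y2: X4 (payoff 17); vs Y3: X5 (payoff 10); vs Y4: X5 (payoff 20).
Bob's best responses — vs X1: Y4 (payoff 15); vs X2: Y1 (payoff 13); vs X3: Y3 (payoff 14); vs X4: Y2 (payoff 15); vs X5: Y2 (payoff 10).
The only mutual best response is (X4, Y2); neither player gains by switching there.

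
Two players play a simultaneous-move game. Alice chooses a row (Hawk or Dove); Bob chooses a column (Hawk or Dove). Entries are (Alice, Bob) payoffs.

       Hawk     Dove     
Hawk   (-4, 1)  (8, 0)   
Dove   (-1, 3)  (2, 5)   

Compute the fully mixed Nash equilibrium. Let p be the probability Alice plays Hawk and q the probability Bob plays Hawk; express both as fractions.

p = 2/3, q = 2/3

Each player's mixing probability is pinned down by making the *other* player indifferent.
Bob indifferent between Hawk and Dove: p·1 + (1−p)·3 = p·0 + (1−p)·5 ⟹ 3 + (-2)p = 5 + (-5)p ⟹ p = 2/3.
Alice indifferent between Hawk and Dove: q·(-4) + (1−q)·8 = q·(-1) + (1−q)·2 ⟹ 8 + (-12)q = 2 + (-3)q ⟹ q = 2/3.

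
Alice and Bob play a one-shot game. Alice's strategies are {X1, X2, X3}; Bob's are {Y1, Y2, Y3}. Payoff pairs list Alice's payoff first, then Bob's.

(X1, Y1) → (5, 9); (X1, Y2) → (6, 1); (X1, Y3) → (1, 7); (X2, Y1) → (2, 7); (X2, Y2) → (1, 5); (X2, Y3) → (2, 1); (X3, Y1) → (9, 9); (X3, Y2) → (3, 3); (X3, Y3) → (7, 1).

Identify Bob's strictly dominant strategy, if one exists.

Check whether one of Bob's strategies beats all alternatives regardless of what the opponent does.
Y1 strictly dominates: vs X1: 9 > each of {1, 7}; vs X2: 7 > each of {5, 1}; vs X3: 9 > each of {3, 1}.

Y1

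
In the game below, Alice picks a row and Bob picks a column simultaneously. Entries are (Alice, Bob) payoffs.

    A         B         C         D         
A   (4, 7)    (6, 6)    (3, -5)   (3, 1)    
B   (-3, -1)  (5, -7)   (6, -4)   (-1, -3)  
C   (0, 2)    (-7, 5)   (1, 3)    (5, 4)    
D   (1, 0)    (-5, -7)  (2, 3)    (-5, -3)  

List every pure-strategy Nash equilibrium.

Find each player's best response to every opponent strategy; NE are the intersections.
Alice's best responses — vs A: A (payoff 4); vs B: A (payoff 6); vs C: B (payoff 6); vs D: C (payoff 5).
Bob's best responses — vs A: A (payoff 7); vs B: A (payoff -1); vs C: B (payoff 5); vs D: C (payoff 3).
The only mutual best response is (A, A); neither player gains by switching there.

(A, A)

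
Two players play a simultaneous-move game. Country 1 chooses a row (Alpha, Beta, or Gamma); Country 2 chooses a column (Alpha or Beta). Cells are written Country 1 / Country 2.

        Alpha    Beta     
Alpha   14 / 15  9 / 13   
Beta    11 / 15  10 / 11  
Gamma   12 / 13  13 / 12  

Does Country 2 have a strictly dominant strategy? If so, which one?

Alpha

A strategy is strictly dominant if it gives Country 2 a strictly higher payoff than every other strategy, against every choice by the opponent.
Alpha strictly dominates: vs Alpha: 15 > 13; vs Beta: 15 > 11; vs Gamma: 13 > 12.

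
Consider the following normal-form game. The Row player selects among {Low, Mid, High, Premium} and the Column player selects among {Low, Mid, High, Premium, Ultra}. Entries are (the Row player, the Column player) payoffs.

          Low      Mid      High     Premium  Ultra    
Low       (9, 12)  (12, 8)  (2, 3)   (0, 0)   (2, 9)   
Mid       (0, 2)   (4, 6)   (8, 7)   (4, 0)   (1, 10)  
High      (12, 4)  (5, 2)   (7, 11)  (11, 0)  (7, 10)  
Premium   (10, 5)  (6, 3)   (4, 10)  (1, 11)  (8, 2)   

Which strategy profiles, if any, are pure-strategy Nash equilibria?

No pure-strategy Nash equilibrium

Find each player's best response to every opponent strategy; NE are the intersections.
The Row player's best responses — vs Low: High (payoff 12); vs Mid: Low (payoff 12); vs High: Mid (payoff 8); vs Premium: High (payoff 11); vs Ultra: Premium (payoff 8).
The Column player's best responses — vs Low: Low (payoff 12); vs Mid: Ultra (payoff 10); vs High: High (payoff 11); vs Premium: Premium (payoff 11).
No cell has both players best-responding. For instance, the Row player's best reply to Low is High, but against High the Column player prefers High over Low.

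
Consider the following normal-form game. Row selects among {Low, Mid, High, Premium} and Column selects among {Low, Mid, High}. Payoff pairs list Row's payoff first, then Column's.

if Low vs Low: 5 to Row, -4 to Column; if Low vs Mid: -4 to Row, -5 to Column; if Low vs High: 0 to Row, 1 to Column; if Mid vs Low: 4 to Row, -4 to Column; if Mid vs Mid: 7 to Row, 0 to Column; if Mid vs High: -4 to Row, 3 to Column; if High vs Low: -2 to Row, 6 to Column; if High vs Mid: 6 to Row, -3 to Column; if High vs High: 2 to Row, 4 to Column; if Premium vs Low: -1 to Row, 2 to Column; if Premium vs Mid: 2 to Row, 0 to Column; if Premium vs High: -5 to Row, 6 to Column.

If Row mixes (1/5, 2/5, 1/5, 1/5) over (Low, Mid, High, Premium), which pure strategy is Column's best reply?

Column's best reply maximizes expected payoff against the mix.
Low: (1/5)·(-4) + (2/5)·(-4) + (1/5)·6 + (1/5)·2 = -4/5
Mid: (1/5)·(-5) + (2/5)·0 + (1/5)·(-3) + (1/5)·0 = -8/5
High: (1/5)·1 + (2/5)·3 + (1/5)·4 + (1/5)·6 = 17/5
Highest expected payoff is 17/5, from High.

High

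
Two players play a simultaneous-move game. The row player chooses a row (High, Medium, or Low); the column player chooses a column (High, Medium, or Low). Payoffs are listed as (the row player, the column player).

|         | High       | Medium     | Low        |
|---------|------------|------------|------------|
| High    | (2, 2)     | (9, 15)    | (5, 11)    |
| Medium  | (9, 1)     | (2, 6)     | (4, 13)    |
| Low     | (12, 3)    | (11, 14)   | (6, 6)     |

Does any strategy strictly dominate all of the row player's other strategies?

Low

Check whether one of the row player's strategies beats all alternatives regardless of what the opponent does.
Low strictly dominates: vs High: 12 > each of {2, 9}; vs Medium: 11 > each of {9, 2}; vs Low: 6 > each of {5, 4}.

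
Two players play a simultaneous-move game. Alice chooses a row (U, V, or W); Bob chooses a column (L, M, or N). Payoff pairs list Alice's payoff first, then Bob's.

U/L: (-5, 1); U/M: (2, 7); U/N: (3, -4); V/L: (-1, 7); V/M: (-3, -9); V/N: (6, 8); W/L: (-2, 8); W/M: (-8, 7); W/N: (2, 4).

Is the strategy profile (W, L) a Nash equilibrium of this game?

No

Holding Bob at L: Alice gets -2 from W but could get -1 by switching to V. Alice has a profitable deviation.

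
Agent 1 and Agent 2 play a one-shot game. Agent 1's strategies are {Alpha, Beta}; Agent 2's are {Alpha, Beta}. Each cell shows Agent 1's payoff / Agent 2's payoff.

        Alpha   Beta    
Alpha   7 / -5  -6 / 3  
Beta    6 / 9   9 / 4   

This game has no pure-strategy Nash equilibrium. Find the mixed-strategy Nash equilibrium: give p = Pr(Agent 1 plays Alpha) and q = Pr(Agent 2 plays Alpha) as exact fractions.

p = 5/13, q = 15/16

Each player's mixing probability is pinned down by making the *other* player indifferent.
Agent 2 indifferent between Alpha and Beta: p·(-5) + (1−p)·9 = p·3 + (1−p)·4 ⟹ 9 + (-14)p = 4 + (-1)p ⟹ p = 5/13.
Agent 1 indifferent between Alpha and Beta: q·7 + (1−q)·(-6) = q·6 + (1−q)·9 ⟹ (-6) + 13q = 9 + (-3)q ⟹ q = 15/16.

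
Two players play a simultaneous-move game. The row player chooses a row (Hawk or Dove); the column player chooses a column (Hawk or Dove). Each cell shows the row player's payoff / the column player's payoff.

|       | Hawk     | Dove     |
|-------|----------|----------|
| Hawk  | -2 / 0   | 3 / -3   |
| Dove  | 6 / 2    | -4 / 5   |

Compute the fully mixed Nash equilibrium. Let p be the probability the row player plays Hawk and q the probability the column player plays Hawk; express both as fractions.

p = 1/2, q = 7/15

In a mixed NE each player is indifferent between their pure strategies, so the opponent's mix sets the indifference.
The column player indifferent between Hawk and Dove: p·0 + (1−p)·2 = p·(-3) + (1−p)·5 ⟹ 2 + (-2)p = 5 + (-8)p ⟹ p = 1/2.
The row player indifferent between Hawk and Dove: q·(-2) + (1−q)·3 = q·6 + (1−q)·(-4) ⟹ 3 + (-5)q = (-4) + 10q ⟹ q = 7/15.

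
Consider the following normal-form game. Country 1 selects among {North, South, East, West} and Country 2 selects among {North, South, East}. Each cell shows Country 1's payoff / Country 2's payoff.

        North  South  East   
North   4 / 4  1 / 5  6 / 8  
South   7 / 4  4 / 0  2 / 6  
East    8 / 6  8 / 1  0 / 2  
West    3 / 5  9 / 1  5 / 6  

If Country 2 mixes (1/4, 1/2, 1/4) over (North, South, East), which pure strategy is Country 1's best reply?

Country 1's best reply maximizes expected payoff against the mix.
North: (1/4)·4 + (1/2)·1 + (1/4)·6 = 3
South: (1/4)·7 + (1/2)·4 + (1/4)·2 = 17/4
East: (1/4)·8 + (1/2)·8 + (1/4)·0 = 6
West: (1/4)·3 + (1/2)·9 + (1/4)·5 = 13/2
Highest expected payoff is 13/2, from West.

West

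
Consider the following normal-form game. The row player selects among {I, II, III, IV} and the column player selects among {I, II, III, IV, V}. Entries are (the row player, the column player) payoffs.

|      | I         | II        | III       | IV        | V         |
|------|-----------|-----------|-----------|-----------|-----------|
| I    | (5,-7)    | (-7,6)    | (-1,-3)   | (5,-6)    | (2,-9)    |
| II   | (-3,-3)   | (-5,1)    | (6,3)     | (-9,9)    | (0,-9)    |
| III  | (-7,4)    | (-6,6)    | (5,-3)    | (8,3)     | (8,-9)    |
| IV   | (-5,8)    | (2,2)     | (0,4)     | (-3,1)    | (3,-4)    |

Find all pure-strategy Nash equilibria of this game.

Check mutual best responses: a cell is a NE iff neither player can gain by unilaterally deviating.
The row player's best responses — vs I: I (payoff 5); vs II: IV (payoff 2); vs III: II (payoff 6); vs IV: III (payoff 8); vs V: III (payoff 8).
The column player's best responses — vs I: II (payoff 6); vs II: IV (payoff 9); vs III: II (payoff 6); vs IV: I (payoff 8).
No cell has both players best-responding. For instance, the row player's best reply to I is I, but against I the column player prefers II over I.

There is no pure-strategy Nash equilibrium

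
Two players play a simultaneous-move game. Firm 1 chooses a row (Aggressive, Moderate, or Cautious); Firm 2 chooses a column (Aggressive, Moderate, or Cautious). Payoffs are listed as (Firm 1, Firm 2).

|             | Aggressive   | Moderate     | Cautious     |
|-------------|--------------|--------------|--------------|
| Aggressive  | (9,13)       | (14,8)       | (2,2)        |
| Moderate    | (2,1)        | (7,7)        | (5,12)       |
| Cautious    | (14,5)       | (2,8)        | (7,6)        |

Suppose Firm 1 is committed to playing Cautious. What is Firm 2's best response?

With Firm 1 fixed at Cautious, Firm 2's payoffs are: Aggressive → 5, Moderate → 8, Cautious → 6.
The maximum is 8, achieved by Moderate.

Moderate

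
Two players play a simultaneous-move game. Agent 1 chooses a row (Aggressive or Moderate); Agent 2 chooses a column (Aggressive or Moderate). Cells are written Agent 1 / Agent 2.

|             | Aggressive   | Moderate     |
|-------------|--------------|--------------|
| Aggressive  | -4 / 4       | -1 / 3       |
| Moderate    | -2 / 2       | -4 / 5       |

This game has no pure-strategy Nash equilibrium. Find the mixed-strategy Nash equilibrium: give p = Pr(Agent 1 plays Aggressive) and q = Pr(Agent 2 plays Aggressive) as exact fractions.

p = 3/4, q = 3/5

Each player's mixing probability is pinned down by making the *other* player indifferent.
Agent 2 indifferent between Aggressive and Moderate: p·4 + (1−p)·2 = p·3 + (1−p)·5 ⟹ 2 + 2p = 5 + (-2)p ⟹ p = 3/4.
Agent 1 indifferent between Aggressive and Moderate: q·(-4) + (1−q)·(-1) = q·(-2) + (1−q)·(-4) ⟹ (-1) + (-3)q = (-4) + 2q ⟹ q = 3/5.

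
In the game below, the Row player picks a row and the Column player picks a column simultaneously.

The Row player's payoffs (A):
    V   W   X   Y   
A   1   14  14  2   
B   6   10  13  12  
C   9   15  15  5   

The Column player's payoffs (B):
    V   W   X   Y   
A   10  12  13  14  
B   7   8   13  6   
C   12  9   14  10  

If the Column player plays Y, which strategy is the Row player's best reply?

B

With the Column player fixed at Y, the Row player's payoffs are: A → 2, B → 12, C → 5.
The maximum is 12, achieved by B.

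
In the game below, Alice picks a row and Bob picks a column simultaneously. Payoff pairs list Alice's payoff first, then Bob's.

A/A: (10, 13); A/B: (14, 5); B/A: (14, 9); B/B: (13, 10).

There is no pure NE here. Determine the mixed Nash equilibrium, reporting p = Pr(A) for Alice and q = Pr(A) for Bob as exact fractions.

p = 1/9, q = 1/5

In a mixed NE each player is indifferent between their pure strategies, so the opponent's mix sets the indifference.
Bob indifferent between A and B: p·13 + (1−p)·9 = p·5 + (1−p)·10 ⟹ 9 + 4p = 10 + (-5)p ⟹ p = 1/9.
Alice indifferent between A and B: q·10 + (1−q)·14 = q·14 + (1−q)·13 ⟹ 14 + (-4)q = 13 + 1q ⟹ q = 1/5.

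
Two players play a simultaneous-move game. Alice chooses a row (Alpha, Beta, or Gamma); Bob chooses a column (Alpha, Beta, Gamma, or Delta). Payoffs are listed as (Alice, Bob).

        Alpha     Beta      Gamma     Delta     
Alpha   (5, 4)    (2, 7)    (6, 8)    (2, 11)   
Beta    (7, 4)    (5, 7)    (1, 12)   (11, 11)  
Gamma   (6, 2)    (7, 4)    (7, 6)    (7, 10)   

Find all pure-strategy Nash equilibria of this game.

None

Check mutual best responses: a cell is a NE iff neither player can gain by unilaterally deviating.
Alice's best responses — vs Alpha: Beta (payoff 7); vs Beta: Gamma (payoff 7); vs Gamma: Gamma (payoff 7); vs Delta: Beta (payoff 11).
Bob's best responses — vs Alpha: Delta (payoff 11); vs Beta: Gamma (payoff 12); vs Gamma: Delta (payoff 10).
No cell has both players best-responding. For instance, Alice's best reply to Delta is Beta, but against Beta Bob prefers Gamma over Delta.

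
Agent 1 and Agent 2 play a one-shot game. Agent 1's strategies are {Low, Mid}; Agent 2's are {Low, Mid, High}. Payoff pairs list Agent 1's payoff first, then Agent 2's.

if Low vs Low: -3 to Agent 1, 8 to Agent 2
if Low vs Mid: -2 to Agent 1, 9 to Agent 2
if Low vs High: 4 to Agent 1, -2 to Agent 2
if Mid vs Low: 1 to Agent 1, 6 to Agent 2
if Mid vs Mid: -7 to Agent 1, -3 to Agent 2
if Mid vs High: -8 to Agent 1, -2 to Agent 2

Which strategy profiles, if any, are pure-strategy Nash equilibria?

(Low, Mid) and (Mid, Low)

A profile is a Nash equilibrium when each player is best-responding to the other.
Agent 1's best responses — vs Low: Mid (payoff 1); vs Mid: Low (payoff -2); vs High: Low (payoff 4).
Agent 2's best responses — vs Low: Mid (payoff 9); vs Mid: Low (payoff 6).
Mutual best responses occur at (Low, Mid) and (Mid, Low); at each, neither player gains by switching.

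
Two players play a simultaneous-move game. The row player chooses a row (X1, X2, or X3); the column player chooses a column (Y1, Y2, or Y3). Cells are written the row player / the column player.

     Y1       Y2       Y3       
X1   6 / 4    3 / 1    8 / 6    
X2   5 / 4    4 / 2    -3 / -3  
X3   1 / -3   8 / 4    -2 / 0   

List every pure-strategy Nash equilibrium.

(X1, Y3) and (X3, Y2)

A profile is a Nash equilibrium when each player is best-responding to the other.
The row player's best responses — vs Y1: X1 (payoff 6); vs Y2: X3 (payoff 8); vs Y3: X1 (payoff 8).
The column player's best responses — vs X1: Y3 (payoff 6); vs X2: Y1 (payoff 4); vs X3: Y2 (payoff 4).
Mutual best responses occur at (X1, Y3) and (X3, Y2); at each, neither player gains by switching.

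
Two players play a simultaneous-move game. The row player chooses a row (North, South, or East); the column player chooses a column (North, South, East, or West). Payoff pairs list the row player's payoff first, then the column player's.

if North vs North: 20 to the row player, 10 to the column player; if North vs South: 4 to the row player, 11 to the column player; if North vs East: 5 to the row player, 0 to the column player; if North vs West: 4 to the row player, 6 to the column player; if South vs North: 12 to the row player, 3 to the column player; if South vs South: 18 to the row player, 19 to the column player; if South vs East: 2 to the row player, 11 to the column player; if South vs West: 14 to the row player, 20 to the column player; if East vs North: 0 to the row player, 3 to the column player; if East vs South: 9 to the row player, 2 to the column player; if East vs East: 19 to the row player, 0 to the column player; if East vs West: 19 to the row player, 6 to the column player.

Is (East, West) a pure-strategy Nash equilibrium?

Yes

Holding the column player at West: the row player gets 19 from East, versus 4 from North, 14 from South. No profitable deviation for the row player.
Holding the row player at East: the column player gets 6 from West, versus 3 from North, 2 from South, 0 from East. No profitable deviation for the column player either.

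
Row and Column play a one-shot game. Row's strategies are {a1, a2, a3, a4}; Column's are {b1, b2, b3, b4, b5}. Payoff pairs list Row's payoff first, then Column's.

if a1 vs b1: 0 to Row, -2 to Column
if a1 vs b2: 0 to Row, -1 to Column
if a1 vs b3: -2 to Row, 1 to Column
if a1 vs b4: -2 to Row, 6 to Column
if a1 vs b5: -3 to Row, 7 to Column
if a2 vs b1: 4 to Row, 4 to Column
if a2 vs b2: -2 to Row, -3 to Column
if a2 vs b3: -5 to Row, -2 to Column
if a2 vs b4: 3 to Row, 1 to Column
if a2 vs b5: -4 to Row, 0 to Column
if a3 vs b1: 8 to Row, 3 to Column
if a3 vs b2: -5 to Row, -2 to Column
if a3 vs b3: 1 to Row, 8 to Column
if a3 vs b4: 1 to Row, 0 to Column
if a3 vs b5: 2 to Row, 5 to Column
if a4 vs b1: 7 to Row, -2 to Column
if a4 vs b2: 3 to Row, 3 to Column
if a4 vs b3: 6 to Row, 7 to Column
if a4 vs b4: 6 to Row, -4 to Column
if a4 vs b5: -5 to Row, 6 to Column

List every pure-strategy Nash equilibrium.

Find each player's best response to every opponent strategy; NE are the intersections.
Row's best responses — vs b1: a3 (payoff 8); vs b2: a4 (payoff 3); vs b3: a4 (payoff 6); vs b4: a4 (payoff 6); vs b5: a3 (payoff 2).
Column's best responses — vs a1: b5 (payoff 7); vs a2: b1 (payoff 4); vs a3: b3 (payoff 8); vs a4: b3 (payoff 7).
The only mutual best response is (a4, b3); neither player gains by switching there.

(a4, b3)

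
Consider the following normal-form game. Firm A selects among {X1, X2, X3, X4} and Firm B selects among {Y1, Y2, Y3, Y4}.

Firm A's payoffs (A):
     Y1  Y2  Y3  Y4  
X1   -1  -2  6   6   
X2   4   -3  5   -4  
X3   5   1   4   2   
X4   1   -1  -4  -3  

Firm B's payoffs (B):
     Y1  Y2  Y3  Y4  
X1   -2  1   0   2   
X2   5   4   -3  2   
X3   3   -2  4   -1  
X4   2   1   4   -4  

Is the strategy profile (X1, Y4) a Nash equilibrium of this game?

Yes

Holding Firm B at Y4: Firm A gets 6 from X1, versus -4 from X2, 2 from X3, -3 from X4. No profitable deviation for Firm A.
Holding Firm A at X1: Firm B gets 2 from Y4, versus -2 from Y1, 1 from Y2, 0 from Y3. No profitable deviation for Firm B either.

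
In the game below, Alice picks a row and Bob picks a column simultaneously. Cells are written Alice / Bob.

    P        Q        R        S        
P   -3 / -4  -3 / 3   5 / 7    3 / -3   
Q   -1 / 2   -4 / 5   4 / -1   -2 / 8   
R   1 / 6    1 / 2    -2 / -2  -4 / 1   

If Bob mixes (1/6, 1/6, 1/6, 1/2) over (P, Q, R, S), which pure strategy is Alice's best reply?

P

Alice's best reply maximizes expected payoff against the mix.
P: (1/6)·(-3) + (1/6)·(-3) + (1/6)·5 + (1/2)·3 = 4/3
Q: (1/6)·(-1) + (1/6)·(-4) + (1/6)·4 + (1/2)·(-2) = -7/6
R: (1/6)·1 + (1/6)·1 + (1/6)·(-2) + (1/2)·(-4) = -2
Highest expected payoff is 4/3, from P.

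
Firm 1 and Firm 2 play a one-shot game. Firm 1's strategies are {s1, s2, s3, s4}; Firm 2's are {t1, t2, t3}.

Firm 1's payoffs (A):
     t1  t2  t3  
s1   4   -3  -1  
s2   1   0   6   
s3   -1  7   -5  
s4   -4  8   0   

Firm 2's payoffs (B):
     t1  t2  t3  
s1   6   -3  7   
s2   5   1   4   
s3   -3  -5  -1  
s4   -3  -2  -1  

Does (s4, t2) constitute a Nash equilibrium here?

Holding Firm 2 at t2: Firm 1 gets 8 from s4, versus -3 from s1, 0 from s2, 7 from s3. No profitable deviation for Firm 1.
Holding Firm 1 at s4: Firm 2 gets -2 from t2 but could get -1 by switching to t3. Firm 2 has a profitable deviation.

No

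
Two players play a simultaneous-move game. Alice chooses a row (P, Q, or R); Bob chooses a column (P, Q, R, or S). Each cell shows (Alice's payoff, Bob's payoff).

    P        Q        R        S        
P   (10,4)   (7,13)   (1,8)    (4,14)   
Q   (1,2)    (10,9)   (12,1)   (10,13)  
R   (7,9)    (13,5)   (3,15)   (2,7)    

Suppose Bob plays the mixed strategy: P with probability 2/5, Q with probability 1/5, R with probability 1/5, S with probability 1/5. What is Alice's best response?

Alice's best reply maximizes expected payoff against the mix.
P: (2/5)·10 + (1/5)·7 + (1/5)·1 + (1/5)·4 = 32/5
Q: (2/5)·1 + (1/5)·10 + (1/5)·12 + (1/5)·10 = 34/5
R: (2/5)·7 + (1/5)·13 + (1/5)·3 + (1/5)·2 = 32/5
Highest expected payoff is 34/5, from Q.

Q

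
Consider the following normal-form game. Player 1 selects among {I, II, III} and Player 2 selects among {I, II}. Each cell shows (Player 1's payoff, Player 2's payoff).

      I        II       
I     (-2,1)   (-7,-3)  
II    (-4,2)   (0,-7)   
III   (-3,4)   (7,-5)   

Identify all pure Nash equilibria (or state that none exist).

(I, I)

Check mutual best responses: a cell is a NE iff neither player can gain by unilaterally deviating.
Player 1's best responses — vs I: I (payoff -2); vs II: III (payoff 7).
Player 2's best responses — vs I: I (payoff 1); vs II: I (payoff 2); vs III: I (payoff 4).
The only mutual best response is (I, I); neither player gains by switching there.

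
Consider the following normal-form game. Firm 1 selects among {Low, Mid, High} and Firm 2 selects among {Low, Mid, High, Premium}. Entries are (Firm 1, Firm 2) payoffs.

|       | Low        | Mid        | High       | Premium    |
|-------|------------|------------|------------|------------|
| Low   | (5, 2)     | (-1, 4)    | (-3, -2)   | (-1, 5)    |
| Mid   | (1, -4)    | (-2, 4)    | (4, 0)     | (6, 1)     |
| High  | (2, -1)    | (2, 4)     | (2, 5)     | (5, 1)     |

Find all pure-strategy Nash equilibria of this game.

No pure-strategy Nash equilibrium

A profile is a Nash equilibrium when each player is best-responding to the other.
Firm 1's best responses — vs Low: Low (payoff 5); vs Mid: High (payoff 2); vs High: Mid (payoff 4); vs Premium: Mid (payoff 6).
Firm 2's best responses — vs Low: Premium (payoff 5); vs Mid: Mid (payoff 4); vs High: High (payoff 5).
No cell has both players best-responding. For instance, Firm 1's best reply to Mid is High, but against High Firm 2 prefers High over Mid.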